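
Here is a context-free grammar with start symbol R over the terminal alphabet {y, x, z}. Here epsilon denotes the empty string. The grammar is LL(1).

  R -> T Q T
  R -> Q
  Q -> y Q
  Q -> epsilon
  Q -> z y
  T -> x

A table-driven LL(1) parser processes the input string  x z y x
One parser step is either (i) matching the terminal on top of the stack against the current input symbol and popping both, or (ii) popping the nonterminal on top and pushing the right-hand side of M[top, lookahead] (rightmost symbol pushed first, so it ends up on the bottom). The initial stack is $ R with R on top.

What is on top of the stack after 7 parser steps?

x

     Stack    Input      Action
  1  $ R      x z y x $  expand R -> T Q T
  2  $ T Q T  x z y x $  expand T -> x
  3  $ T Q x  x z y x $  match x
  4  $ T Q    z y x $    expand Q -> z y
  5  $ T y z  z y x $    match z
  6  $ T y    y x $      match y
  7  $ T      x $        expand T -> x
Stack after step 7: $ x (top = x).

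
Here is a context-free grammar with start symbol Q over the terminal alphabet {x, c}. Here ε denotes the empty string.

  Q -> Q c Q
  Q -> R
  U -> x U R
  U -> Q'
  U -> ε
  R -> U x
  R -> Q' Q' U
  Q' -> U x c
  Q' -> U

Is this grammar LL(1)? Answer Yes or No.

No

FIRST(Q) = {ε, c, x}
FIRST(U) = {ε, x}
FIRST(R) = {ε, x}
FIRST(Q') = {ε, x}
FOLLOW(Q) = {$, c}
FOLLOW(U) = {$, c, x}
FOLLOW(R) = {$, c, x}
FOLLOW(Q') = {$, c, x}
Cell M[Q, c] receives both Q -> Q c Q and Q -> R — the grammar is not LL(1).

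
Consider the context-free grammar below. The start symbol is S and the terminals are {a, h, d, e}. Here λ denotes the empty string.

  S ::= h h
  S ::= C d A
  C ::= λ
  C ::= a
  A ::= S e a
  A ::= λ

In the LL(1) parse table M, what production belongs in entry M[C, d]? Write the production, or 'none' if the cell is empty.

FIRST(C): from C::=λ we get {λ}; from C::=a we get {a}. So FIRST(C) = {λ, a}.
FIRST(S): from S::=h h we get {h}; from S::=C d A we get {a, d}. So FIRST(S) = {a, d, h}.
FIRST(A): from A::=S e a we get {a, d, h}; from A::=λ we get {λ}. So FIRST(A) = {λ, a, d, h}.
FOLLOW(S) includes $ since S is the start symbol.
FOLLOW(C): in S::=C d A, C is followed by d A with FIRST {d}. Thus FOLLOW(C) = {d}.
For C ::= λ: FIRST(λ) = {λ}, so it goes in M[C, t] for t ∈ {}; since λ ∈ FIRST, also for every t ∈ FOLLOW(C) = {d}.
For C ::= a: FIRST(a) = {a}, so it goes in M[C, t] for t ∈ {a}.

C ::= λ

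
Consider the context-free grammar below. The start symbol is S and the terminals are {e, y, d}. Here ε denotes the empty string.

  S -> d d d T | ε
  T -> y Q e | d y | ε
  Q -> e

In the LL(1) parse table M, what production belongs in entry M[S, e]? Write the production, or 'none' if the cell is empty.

FIRST(S) = {ε, d}
FIRST(T) = {ε, d, y}
FIRST(Q) = {e}
FOLLOW(S) includes $ since S is the start symbol.
FOLLOW(S): S appears on no right-hand side. Thus FOLLOW(S) = {$}.
For S -> d d d T: FIRST(d d d T) = {d}, so it goes in M[S, t] for t ∈ {d}.
For S -> ε: FIRST(ε) = {ε}, so it goes in M[S, t] for t ∈ {}; since ε ∈ FIRST, also for every t ∈ FOLLOW(S) = {$}.
None of these place a production in M[S, e].

none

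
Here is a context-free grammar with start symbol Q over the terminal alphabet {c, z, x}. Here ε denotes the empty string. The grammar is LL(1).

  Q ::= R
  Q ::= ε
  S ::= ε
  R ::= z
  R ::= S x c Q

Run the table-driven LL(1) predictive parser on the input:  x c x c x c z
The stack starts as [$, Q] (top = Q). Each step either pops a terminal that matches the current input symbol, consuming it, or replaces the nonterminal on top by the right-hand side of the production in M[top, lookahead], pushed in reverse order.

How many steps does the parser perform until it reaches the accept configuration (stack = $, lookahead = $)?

18

      Stack      Input            Action
   1  $ Q        x c x c x c z $  expand Q ::= R
   2  $ R        x c x c x c z $  expand R ::= S x c Q
   3  $ Q c x S  x c x c x c z $  expand S ::= ε
   4  $ Q c x    x c x c x c z $  match x
   5  $ Q c      c x c x c z $    match c
   6  $ Q        x c x c z $      expand Q ::= R
   7  $ R        x c x c z $      expand R ::= S x c Q
   8  $ Q c x S  x c x c z $      expand S ::= ε
   9  $ Q c x    x c x c z $      match x
  10  $ Q c      c x c z $        match c
  11  $ Q        x c z $          expand Q ::= R
  12  $ R        x c z $          expand R ::= S x c Q
  13  $ Q c x S  x c z $          expand S ::= ε
  14  $ Q c x    x c z $          match x
  15  $ Q c      c z $            match c
  16  $ Q        z $              expand Q ::= R
  17  $ R        z $              expand R ::= z
  18  $ z        z $              match z
Accept reached after 18 steps.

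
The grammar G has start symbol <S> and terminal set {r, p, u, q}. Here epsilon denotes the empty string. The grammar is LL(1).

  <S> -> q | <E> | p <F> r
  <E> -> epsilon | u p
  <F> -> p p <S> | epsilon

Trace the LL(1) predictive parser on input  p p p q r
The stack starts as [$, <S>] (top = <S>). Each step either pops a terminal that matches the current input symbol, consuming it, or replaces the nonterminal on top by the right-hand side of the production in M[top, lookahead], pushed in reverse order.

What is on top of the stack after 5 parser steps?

     Stack        Input        Action
  1  $ <S>        p p p q r $  expand <S> -> p <F> r
  2  $ r <F> p    p p p q r $  match p
  3  $ r <F>      p p q r $    expand <F> -> p p <S>
  4  $ r <S> p p  p p q r $    match p
  5  $ r <S> p    p q r $      match p
Stack after step 5: $ r <S> (top = <S>).

<S>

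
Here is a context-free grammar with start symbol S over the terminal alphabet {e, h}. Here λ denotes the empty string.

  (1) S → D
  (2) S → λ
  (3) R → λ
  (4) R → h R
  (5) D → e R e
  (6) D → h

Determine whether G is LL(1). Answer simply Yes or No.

FIRST(S) = {λ, e, h}
FIRST(R) = {λ, h}
FIRST(D) = {e, h}
FOLLOW(S) = {$}
FOLLOW(R) = {e}
FOLLOW(D) = {$}
Each cell of M receives at most one production.

Yes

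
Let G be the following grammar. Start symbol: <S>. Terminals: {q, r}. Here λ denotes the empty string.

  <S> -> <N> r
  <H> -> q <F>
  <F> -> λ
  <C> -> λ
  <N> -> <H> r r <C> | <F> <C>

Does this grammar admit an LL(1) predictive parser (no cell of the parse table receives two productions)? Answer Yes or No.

FIRST(<S>) = {q, r}
FIRST(<H>) = {q}
FIRST(<F>) = {λ}
FIRST(<C>) = {λ}
FIRST(<N>) = {λ, q}
FOLLOW(<S>) = {$}
FOLLOW(<H>) = {r}
FOLLOW(<F>) = {r}
FOLLOW(<C>) = {r}
FOLLOW(<N>) = {r}
Each cell of M receives at most one production.

Yes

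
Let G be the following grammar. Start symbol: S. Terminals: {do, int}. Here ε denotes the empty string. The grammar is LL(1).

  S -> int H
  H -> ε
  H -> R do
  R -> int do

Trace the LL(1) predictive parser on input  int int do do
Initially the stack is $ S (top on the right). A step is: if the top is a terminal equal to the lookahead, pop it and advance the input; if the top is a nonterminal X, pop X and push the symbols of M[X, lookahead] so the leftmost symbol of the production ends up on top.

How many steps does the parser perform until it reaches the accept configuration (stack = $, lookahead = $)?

7

step 1: stack=$ S  input=int int do do $  — expand S -> int H
step 2: stack=$ H int  input=int int do do $  — match int
step 3: stack=$ H  input=int do do $  — expand H -> R do
step 4: stack=$ do R  input=int do do $  — expand R -> int do
step 5: stack=$ do do int  input=int do do $  — match int
step 6: stack=$ do do  input=do do $  — match do
step 7: stack=$ do  input=do $  — match do
Accept reached after 7 steps.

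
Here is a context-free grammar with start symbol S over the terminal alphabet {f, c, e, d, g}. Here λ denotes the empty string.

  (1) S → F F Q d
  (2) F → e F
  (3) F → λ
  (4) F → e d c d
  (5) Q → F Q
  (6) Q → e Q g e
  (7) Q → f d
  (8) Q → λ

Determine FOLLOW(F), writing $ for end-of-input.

{d, e, f, g}

FIRST(F): from F→e F we get {e}; from F→λ we get {λ}; from F→e d c d we get {e}. So FIRST(F) = {λ, e}.
FIRST(Q): from Q→F Q we get {λ, e, f}; from Q→e Q g e we get {e}; from Q→f d we get {f}; from Q→λ we get {λ}. So FIRST(Q) = {λ, e, f}.
FIRST(S): from S→F F Q d we get {d, e, f}. So FIRST(S) = {d, e, f}.
FOLLOW(S) includes $ since S is the start symbol.
FOLLOW(S): S appears on no right-hand side. Thus FOLLOW(S) = {$}.
FOLLOW(Q): in S→F F Q d, Q is followed by d with FIRST {d}; in Q→F Q, the suffix after Q is empty (adds nothing new); in Q→e Q g e, Q is followed by g e with FIRST {g}. Thus FOLLOW(Q) = {d, g}.
FOLLOW(F): in S→F F Q d (occurrence 1), F is followed by F Q d with FIRST {d, e, f}; in S→F F Q d (occurrence 2), F is followed by Q d with FIRST {d, e, f}; in F→e F, the suffix after F is empty (adds nothing new); in Q→F Q, F is followed by Q with FIRST {λ, e, f}; in Q→F Q, the suffix after F is nullable, so FOLLOW(F) ⊇ FOLLOW(Q) = {d, g}. Thus FOLLOW(F) = {d, e, f, g}.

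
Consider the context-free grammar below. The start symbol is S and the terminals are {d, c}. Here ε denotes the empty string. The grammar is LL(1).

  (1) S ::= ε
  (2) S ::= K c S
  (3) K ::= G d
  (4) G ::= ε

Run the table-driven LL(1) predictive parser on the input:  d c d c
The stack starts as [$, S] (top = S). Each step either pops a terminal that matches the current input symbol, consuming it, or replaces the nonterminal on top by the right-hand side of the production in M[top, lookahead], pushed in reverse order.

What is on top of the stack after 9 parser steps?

c

step 1: stack=$ S  input=d c d c $  — expand S ::= K c S
step 2: stack=$ S c K  input=d c d c $  — expand K ::= G d
step 3: stack=$ S c d G  input=d c d c $  — expand G ::= ε
step 4: stack=$ S c d  input=d c d c $  — match d
step 5: stack=$ S c  input=c d c $  — match c
step 6: stack=$ S  input=d c $  — expand S ::= K c S
step 7: stack=$ S c K  input=d c $  — expand K ::= G d
step 8: stack=$ S c d G  input=d c $  — expand G ::= ε
step 9: stack=$ S c d  input=d c $  — match d
Stack after step 9: $ S c (top = c).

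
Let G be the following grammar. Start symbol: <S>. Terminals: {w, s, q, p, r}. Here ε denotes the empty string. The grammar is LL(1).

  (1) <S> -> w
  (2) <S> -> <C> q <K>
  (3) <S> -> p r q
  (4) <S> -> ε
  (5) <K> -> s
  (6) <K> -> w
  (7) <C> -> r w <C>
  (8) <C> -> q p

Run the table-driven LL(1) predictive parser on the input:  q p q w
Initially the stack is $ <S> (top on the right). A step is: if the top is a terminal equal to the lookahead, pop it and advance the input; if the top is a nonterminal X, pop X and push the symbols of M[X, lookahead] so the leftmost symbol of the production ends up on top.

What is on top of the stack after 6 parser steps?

w

     Stack        Input      Action
  1  $ <S>        q p q w $  expand <S> -> <C> q <K>
  2  $ <K> q <C>  q p q w $  expand <C> -> q p
  3  $ <K> q p q  q p q w $  match q
  4  $ <K> q p    p q w $    match p
  5  $ <K> q      q w $      match q
  6  $ <K>        w $        expand <K> -> w
Stack after step 6: $ w (top = w).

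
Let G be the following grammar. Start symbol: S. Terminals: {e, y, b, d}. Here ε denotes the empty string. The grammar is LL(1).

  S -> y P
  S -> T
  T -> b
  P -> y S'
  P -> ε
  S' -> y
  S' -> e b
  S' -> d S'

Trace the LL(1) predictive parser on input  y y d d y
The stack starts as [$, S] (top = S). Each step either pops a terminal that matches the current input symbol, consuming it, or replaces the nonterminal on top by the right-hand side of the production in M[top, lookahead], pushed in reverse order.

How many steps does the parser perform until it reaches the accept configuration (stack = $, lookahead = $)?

step 1: stack=$ S  input=y y d d y $  — expand S -> y P
step 2: stack=$ P y  input=y y d d y $  — match y
step 3: stack=$ P  input=y d d y $  — expand P -> y S'
step 4: stack=$ S' y  input=y d d y $  — match y
step 5: stack=$ S'  input=d d y $  — expand S' -> d S'
step 6: stack=$ S' d  input=d d y $  — match d
step 7: stack=$ S'  input=d y $  — expand S' -> d S'
step 8: stack=$ S' d  input=d y $  — match d
step 9: stack=$ S'  input=y $  — expand S' -> y
step 10: stack=$ y  input=y $  — match y
Accept reached after 10 steps.

10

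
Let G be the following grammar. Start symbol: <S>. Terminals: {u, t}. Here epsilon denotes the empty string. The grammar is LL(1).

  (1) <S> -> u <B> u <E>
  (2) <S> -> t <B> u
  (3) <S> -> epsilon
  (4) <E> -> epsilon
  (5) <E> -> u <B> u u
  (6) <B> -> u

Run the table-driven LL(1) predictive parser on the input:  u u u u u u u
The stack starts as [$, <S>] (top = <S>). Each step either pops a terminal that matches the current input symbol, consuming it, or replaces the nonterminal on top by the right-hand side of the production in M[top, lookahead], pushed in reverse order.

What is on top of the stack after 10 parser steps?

u

      Stack          Input            Action
   1  $ <S>          u u u u u u u $  expand <S> -> u <B> u <E>
   2  $ <E> u <B> u  u u u u u u u $  match u
   3  $ <E> u <B>    u u u u u u $    expand <B> -> u
   4  $ <E> u u      u u u u u u $    match u
   5  $ <E> u        u u u u u $      match u
   6  $ <E>          u u u u $        expand <E> -> u <B> u u
   7  $ u u <B> u    u u u u $        match u
   8  $ u u <B>      u u u $          expand <B> -> u
   9  $ u u u        u u u $          match u
  10  $ u u          u u $            match u
Stack after step 10: $ u (top = u).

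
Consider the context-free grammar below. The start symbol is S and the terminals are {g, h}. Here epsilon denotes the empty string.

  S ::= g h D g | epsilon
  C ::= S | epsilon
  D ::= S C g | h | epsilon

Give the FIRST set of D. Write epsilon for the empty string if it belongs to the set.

FIRST(S) = {epsilon, g}
FIRST(C) = {epsilon, g}  (via S)
FIRST(D) = {epsilon, g, h}  (via S C g)

{epsilon, g, h}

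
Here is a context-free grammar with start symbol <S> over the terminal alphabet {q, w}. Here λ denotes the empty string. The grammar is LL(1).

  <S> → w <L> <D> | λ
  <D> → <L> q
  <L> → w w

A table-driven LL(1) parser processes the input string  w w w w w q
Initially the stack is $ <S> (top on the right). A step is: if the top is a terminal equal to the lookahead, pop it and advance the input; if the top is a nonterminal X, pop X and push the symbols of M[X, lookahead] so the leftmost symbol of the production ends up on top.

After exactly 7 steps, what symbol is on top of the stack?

     Stack        Input          Action
  1  $ <S>        w w w w w q $  expand <S> → w <L> <D>
  2  $ <D> <L> w  w w w w w q $  match w
  3  $ <D> <L>    w w w w q $    expand <L> → w w
  4  $ <D> w w    w w w w q $    match w
  5  $ <D> w      w w w q $      match w
  6  $ <D>        w w q $        expand <D> → <L> q
  7  $ q <L>      w w q $        expand <L> → w w
Stack after step 7: $ q w w (top = w).

w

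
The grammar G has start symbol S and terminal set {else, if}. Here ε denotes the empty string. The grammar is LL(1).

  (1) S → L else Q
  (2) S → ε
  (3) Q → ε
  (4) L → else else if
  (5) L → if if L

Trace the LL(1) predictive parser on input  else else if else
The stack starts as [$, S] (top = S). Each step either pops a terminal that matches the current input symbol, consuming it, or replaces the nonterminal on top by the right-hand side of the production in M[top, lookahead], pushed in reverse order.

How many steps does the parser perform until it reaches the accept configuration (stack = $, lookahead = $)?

7

step 1: stack=$ S  input=else else if else $  — expand S → L else Q
step 2: stack=$ Q else L  input=else else if else $  — expand L → else else if
step 3: stack=$ Q else if else else  input=else else if else $  — match else
step 4: stack=$ Q else if else  input=else if else $  — match else
step 5: stack=$ Q else if  input=if else $  — match if
step 6: stack=$ Q else  input=else $  — match else
step 7: stack=$ Q  input=$  — expand Q → ε
Accept reached after 7 steps.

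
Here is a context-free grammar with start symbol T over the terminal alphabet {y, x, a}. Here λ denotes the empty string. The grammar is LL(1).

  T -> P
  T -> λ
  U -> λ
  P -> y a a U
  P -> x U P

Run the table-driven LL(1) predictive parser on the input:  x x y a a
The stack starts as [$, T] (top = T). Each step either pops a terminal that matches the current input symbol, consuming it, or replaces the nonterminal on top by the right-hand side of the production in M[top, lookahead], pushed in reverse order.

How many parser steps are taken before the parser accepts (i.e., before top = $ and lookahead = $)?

step 1: stack=$ T  input=x x y a a $  — expand T -> P
step 2: stack=$ P  input=x x y a a $  — expand P -> x U P
step 3: stack=$ P U x  input=x x y a a $  — match x
step 4: stack=$ P U  input=x y a a $  — expand U -> λ
step 5: stack=$ P  input=x y a a $  — expand P -> x U P
step 6: stack=$ P U x  input=x y a a $  — match x
step 7: stack=$ P U  input=y a a $  — expand U -> λ
step 8: stack=$ P  input=y a a $  — expand P -> y a a U
step 9: stack=$ U a a y  input=y a a $  — match y
step 10: stack=$ U a a  input=a a $  — match a
step 11: stack=$ U a  input=a $  — match a
step 12: stack=$ U  input=$  — expand U -> λ
Accept reached after 12 steps.

12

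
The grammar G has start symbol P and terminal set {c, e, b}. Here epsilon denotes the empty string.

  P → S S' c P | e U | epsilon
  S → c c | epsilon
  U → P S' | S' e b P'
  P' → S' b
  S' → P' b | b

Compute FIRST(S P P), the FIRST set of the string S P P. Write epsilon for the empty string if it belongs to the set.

FIRST(S) = {epsilon, c}
FIRST(P) = {epsilon, b, c, e}  (via S S' c P)
FIRST(U) = {b, c, e}  (via P S', S' e b P')
FIRST(P') = {b}  (via S' b)
FIRST(S') = {b}  (via P' b)
FIRST(S P P): take FIRST of each symbol in turn, carrying on past any symbol whose FIRST contains epsilon; result {epsilon, b, c, e}.

{epsilon, b, c, e}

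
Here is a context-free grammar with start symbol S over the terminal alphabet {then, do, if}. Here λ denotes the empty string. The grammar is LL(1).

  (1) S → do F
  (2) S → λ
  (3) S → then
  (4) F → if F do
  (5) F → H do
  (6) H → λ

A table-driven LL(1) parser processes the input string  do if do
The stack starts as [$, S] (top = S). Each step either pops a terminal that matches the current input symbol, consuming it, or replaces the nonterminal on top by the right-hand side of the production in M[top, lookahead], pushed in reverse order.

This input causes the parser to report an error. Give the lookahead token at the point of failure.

$

     Stack      Input       Action
  1  $ S        do if do $  expand S → do F
  2  $ F do     do if do $  match do
  3  $ F        if do $     expand F → if F do
  4  $ do F if  if do $     match if
  5  $ do F     do $        expand F → H do
  6  $ do do H  do $        expand H → λ
  7  $ do do    do $        match do
  8  $ do       $           error: top is terminal do but lookahead is $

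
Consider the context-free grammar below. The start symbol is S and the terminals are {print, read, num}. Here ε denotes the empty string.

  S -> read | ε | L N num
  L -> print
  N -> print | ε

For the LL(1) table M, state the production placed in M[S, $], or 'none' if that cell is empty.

S -> ε

FIRST(L) = {print}
FIRST(N) = {ε, print}
FIRST(S) = {ε, print, read}  (via L N num)
FOLLOW(S) includes $ since S is the start symbol.
FOLLOW(S): S appears on no right-hand side. Thus FOLLOW(S) = {$}.
For S -> read: FIRST(read) = {read}, so it goes in M[S, t] for t ∈ {read}.
For S -> ε: FIRST(ε) = {ε}, so it goes in M[S, t] for t ∈ {}; since ε ∈ FIRST, also for every t ∈ FOLLOW(S) = {$}.
For S -> L N num: FIRST(L N num) = {print}, so it goes in M[S, t] for t ∈ {print}.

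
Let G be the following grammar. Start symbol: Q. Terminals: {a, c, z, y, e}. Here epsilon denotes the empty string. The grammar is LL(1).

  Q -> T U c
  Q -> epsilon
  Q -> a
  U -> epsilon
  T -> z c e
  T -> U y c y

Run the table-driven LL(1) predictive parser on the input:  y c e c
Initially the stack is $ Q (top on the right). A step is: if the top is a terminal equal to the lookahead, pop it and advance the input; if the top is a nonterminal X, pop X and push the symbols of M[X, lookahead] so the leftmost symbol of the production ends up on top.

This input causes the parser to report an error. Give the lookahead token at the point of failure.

e

step 1: stack=$ Q  input=y c e c $  — expand Q -> T U c
step 2: stack=$ c U T  input=y c e c $  — expand T -> U y c y
step 3: stack=$ c U y c y U  input=y c e c $  — expand U -> epsilon
step 4: stack=$ c U y c y  input=y c e c $  — match y
step 5: stack=$ c U y c  input=c e c $  — match c
step 6: stack=$ c U y  input=e c $  — error: top is terminal y but lookahead is e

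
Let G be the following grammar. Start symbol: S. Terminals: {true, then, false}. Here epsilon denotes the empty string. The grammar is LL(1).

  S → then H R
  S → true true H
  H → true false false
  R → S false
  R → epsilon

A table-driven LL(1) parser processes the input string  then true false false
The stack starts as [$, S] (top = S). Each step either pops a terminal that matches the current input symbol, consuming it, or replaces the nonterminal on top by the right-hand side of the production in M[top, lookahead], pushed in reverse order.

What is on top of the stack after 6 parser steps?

step 1: stack=$ S  input=then true false false $  — expand S → then H R
step 2: stack=$ R H then  input=then true false false $  — match then
step 3: stack=$ R H  input=true false false $  — expand H → true false false
step 4: stack=$ R false false true  input=true false false $  — match true
step 5: stack=$ R false false  input=false false $  — match false
step 6: stack=$ R false  input=false $  — match false
Stack after step 6: $ R (top = R).

R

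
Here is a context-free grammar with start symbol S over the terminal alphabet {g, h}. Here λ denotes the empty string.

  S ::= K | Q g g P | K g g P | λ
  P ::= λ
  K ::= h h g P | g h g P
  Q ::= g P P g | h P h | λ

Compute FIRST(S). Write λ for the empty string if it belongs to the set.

FIRST(P) = {λ}
FIRST(K) = {g, h}
FIRST(Q) = {λ, g, h}
FIRST(S) = {λ, g, h}  (via K, Q g g P, K g g P)

{λ, g, h}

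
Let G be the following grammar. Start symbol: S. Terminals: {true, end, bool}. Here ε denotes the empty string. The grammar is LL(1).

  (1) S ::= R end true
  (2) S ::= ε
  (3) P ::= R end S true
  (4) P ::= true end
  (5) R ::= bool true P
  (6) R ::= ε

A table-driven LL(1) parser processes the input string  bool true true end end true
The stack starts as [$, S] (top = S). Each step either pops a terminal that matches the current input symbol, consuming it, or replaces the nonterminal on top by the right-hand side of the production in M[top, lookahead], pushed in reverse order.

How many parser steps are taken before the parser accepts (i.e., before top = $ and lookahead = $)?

step 1: stack=$ S  input=bool true true end end true $  — expand S ::= R end true
step 2: stack=$ true end R  input=bool true true end end true $  — expand R ::= bool true P
step 3: stack=$ true end P true bool  input=bool true true end end true $  — match bool
step 4: stack=$ true end P true  input=true true end end true $  — match true
step 5: stack=$ true end P  input=true end end true $  — expand P ::= true end
step 6: stack=$ true end end true  input=true end end true $  — match true
step 7: stack=$ true end end  input=end end true $  — match end
step 8: stack=$ true end  input=end true $  — match end
step 9: stack=$ true  input=true $  — match true
Accept reached after 9 steps.

9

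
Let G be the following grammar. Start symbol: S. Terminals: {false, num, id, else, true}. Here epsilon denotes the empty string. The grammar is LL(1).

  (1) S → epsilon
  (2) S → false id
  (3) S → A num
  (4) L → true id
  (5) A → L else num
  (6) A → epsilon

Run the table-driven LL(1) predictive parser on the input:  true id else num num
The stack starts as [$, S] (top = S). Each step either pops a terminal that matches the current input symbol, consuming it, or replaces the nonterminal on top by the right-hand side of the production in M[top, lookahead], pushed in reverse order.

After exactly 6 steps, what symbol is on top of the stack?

num

step 1: stack=$ S  input=true id else num num $  — expand S → A num
step 2: stack=$ num A  input=true id else num num $  — expand A → L else num
step 3: stack=$ num num else L  input=true id else num num $  — expand L → true id
step 4: stack=$ num num else id true  input=true id else num num $  — match true
step 5: stack=$ num num else id  input=id else num num $  — match id
step 6: stack=$ num num else  input=else num num $  — match else
Stack after step 6: $ num num (top = num).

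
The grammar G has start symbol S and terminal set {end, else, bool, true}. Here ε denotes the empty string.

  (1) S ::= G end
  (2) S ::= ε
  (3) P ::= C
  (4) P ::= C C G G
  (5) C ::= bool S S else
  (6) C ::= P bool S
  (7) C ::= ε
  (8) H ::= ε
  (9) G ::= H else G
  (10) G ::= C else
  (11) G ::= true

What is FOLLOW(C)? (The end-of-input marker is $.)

{bool, else, true}

FIRST(H) = {ε}
FIRST(S) = {ε, bool, else, true}  (via G end)
FIRST(P) = {ε, bool, else, true}  (via C, C C G G)
FIRST(C) = {ε, bool, else, true}  (via P bool S)
FIRST(G) = {bool, else, true}  (via H else G, C else)
FOLLOW(S) includes $ since S is the start symbol.
FOLLOW(P): in C::=P bool S, P is followed by bool S with FIRST {bool}. Thus FOLLOW(P) = {bool}.
FOLLOW(C): in P::=C, the suffix after C is empty, so FOLLOW(C) ⊇ FOLLOW(P) = {bool}; in P::=C C G G (occurrence 1), C is followed by C G G with FIRST {bool, else, true}; in P::=C C G G (occurrence 2), C is followed by G G with FIRST {bool, else, true}; in G::=C else, C is followed by else with FIRST {else}. Thus FOLLOW(C) = {bool, else, true}.
FOLLOW(S): in C::=bool S S else (occurrence 1), S is followed by S else with FIRST {bool, else, true}; in C::=bool S S else (occurrence 2), S is followed by else with FIRST {else}; in C::=P bool S, the suffix after S is empty, so FOLLOW(S) ⊇ FOLLOW(C) = {bool, else, true}. Thus FOLLOW(S) = {$, bool, else, true}.
FOLLOW(H): in G::=H else G, H is followed by else G with FIRST {else}. Thus FOLLOW(H) = {else}.
FOLLOW(G): in S::=G end, G is followed by end with FIRST {end}; in P::=C C G G (occurrence 1), G is followed by G with FIRST {bool, else, true}; in P::=C C G G (occurrence 2), the suffix after G is empty, so FOLLOW(G) ⊇ FOLLOW(P) = {bool}; in G::=H else G, the suffix after G is empty (adds nothing new). Thus FOLLOW(G) = {bool, else, end, true}.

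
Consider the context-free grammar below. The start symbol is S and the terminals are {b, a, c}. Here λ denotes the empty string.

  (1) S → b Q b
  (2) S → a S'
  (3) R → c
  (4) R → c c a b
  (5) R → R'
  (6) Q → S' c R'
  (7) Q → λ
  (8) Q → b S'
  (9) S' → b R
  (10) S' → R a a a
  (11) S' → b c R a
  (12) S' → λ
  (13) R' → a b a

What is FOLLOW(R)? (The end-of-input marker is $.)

FIRST(S): from S→b Q b we get {b}; from S→a S' we get {a}. So FIRST(S) = {a, b}.
FIRST(R'): from R'→a b a we get {a}. So FIRST(R') = {a}.
FIRST(R): from R→c we get {c}; from R→c c a b we get {c}; from R→R' we get {a}. So FIRST(R) = {a, c}.
FIRST(S'): from S'→b R we get {b}; from S'→R a a a we get {a, c}; from S'→b c R a we get {b}; from S'→λ we get {λ}. So FIRST(S') = {λ, a, b, c}.
FIRST(Q): from Q→S' c R' we get {a, b, c}; from Q→λ we get {λ}; from Q→b S' we get {b}. So FIRST(Q) = {λ, a, b, c}.
FOLLOW(S) includes $ since S is the start symbol.
FOLLOW(S): S appears on no right-hand side. Thus FOLLOW(S) = {$}.
FOLLOW(Q): in S→b Q b, Q is followed by b with FIRST {b}. Thus FOLLOW(Q) = {b}.
FOLLOW(S'): in S→a S', the suffix after S' is empty, so FOLLOW(S') ⊇ FOLLOW(S) = {$}; in Q→S' c R', S' is followed by c R' with FIRST {c}; in Q→b S', the suffix after S' is empty, so FOLLOW(S') ⊇ FOLLOW(Q) = {b}. Thus FOLLOW(S') = {$, b, c}.
FOLLOW(R): in S'→b R, the suffix after R is empty, so FOLLOW(R) ⊇ FOLLOW(S') = {$, b, c}; in S'→R a a a, R is followed by a a a with FIRST {a}; in S'→b c R a, R is followed by a with FIRST {a}. Thus FOLLOW(R) = {$, a, b, c}.
FOLLOW(R'): in R→R', the suffix after R' is empty, so FOLLOW(R') ⊇ FOLLOW(R) = {$, a, b, c}; in Q→S' c R', the suffix after R' is empty, so FOLLOW(R') ⊇ FOLLOW(Q) = {b}. Thus FOLLOW(R') = {$, a, b, c}.

{$, a, b, c}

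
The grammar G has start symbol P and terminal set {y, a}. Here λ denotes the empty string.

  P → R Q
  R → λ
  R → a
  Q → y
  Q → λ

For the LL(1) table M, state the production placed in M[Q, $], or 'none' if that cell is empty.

Q → λ

FIRST(R): from R→λ we get {λ}; from R→a we get {a}. So FIRST(R) = {λ, a}.
FIRST(Q): from Q→y we get {y}; from Q→λ we get {λ}. So FIRST(Q) = {λ, y}.
FIRST(P): from P→R Q we get {λ, a, y}. So FIRST(P) = {λ, a, y}.
FOLLOW(P) includes $ since P is the start symbol.
FOLLOW(P): P appears on no right-hand side. Thus FOLLOW(P) = {$}.
FOLLOW(Q): in P→R Q, the suffix after Q is empty, so FOLLOW(Q) ⊇ FOLLOW(P) = {$}. Thus FOLLOW(Q) = {$}.
For Q → y: FIRST(y) = {y}, so it goes in M[Q, t] for t ∈ {y}.
For Q → λ: FIRST(λ) = {λ}, so it goes in M[Q, t] for t ∈ {}; since λ ∈ FIRST, also for every t ∈ FOLLOW(Q) = {$}.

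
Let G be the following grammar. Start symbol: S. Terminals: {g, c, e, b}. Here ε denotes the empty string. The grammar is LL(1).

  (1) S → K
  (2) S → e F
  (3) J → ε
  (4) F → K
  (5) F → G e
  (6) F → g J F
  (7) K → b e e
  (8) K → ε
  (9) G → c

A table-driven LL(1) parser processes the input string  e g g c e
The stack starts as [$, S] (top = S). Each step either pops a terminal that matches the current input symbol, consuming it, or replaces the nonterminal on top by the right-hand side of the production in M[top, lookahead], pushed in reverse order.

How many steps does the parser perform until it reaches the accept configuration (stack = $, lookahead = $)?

step 1: stack=$ S  input=e g g c e $  — expand S → e F
step 2: stack=$ F e  input=e g g c e $  — match e
step 3: stack=$ F  input=g g c e $  — expand F → g J F
step 4: stack=$ F J g  input=g g c e $  — match g
step 5: stack=$ F J  input=g c e $  — expand J → ε
step 6: stack=$ F  input=g c e $  — expand F → g J F
step 7: stack=$ F J g  input=g c e $  — match g
step 8: stack=$ F J  input=c e $  — expand J → ε
step 9: stack=$ F  input=c e $  — expand F → G e
step 10: stack=$ e G  input=c e $  — expand G → c
step 11: stack=$ e c  input=c e $  — match c
step 12: stack=$ e  input=e $  — match e
Accept reached after 12 steps.

12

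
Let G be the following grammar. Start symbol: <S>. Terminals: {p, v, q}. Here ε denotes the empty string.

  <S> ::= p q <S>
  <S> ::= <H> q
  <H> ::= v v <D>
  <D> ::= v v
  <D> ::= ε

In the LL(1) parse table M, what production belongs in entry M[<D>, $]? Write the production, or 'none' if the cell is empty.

FIRST(<H>): from <H>::=v v <D> we get {v}. So FIRST(<H>) = {v}.
FIRST(<D>): from <D>::=v v we get {v}; from <D>::=ε we get {ε}. So FIRST(<D>) = {ε, v}.
FIRST(<S>): from <S>::=p q <S> we get {p}; from <S>::=<H> q we get {v}. So FIRST(<S>) = {p, v}.
FOLLOW(<S>) includes $ since <S> is the start symbol.
FOLLOW(<H>): in <S>::=<H> q, <H> is followed by q with FIRST {q}. Thus FOLLOW(<H>) = {q}.
FOLLOW(<D>): in <H>::=v v <D>, the suffix after <D> is empty, so FOLLOW(<D>) ⊇ FOLLOW(<H>) = {q}. Thus FOLLOW(<D>) = {q}.
For <D> ::= v v: FIRST(v v) = {v}, so it goes in M[<D>, t] for t ∈ {v}.
For <D> ::= ε: FIRST(ε) = {ε}, so it goes in M[<D>, t] for t ∈ {}; since ε ∈ FIRST, also for every t ∈ FOLLOW(<D>) = {q}.
None of these place a production in M[<D>, $].

none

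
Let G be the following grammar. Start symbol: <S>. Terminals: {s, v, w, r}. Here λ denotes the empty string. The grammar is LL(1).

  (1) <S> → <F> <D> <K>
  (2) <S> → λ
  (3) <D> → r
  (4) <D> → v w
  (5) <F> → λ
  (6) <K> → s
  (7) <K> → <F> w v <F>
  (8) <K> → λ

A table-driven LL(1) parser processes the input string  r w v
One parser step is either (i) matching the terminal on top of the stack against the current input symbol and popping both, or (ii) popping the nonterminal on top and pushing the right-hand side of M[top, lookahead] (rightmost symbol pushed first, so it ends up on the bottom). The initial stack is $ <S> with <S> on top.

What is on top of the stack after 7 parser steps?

v

     Stack          Input    Action
  1  $ <S>          r w v $  expand <S> → <F> <D> <K>
  2  $ <K> <D> <F>  r w v $  expand <F> → λ
  3  $ <K> <D>      r w v $  expand <D> → r
  4  $ <K> r        r w v $  match r
  5  $ <K>          w v $    expand <K> → <F> w v <F>
  6  $ <F> v w <F>  w v $    expand <F> → λ
  7  $ <F> v w      w v $    match w
Stack after step 7: $ <F> v (top = v).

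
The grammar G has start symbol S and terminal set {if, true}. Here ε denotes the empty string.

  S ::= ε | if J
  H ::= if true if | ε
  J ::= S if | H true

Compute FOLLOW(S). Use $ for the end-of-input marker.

FIRST(S): from S::=ε we get {ε}; from S::=if J we get {if}. So FIRST(S) = {ε, if}.
FIRST(H): from H::=if true if we get {if}; from H::=ε we get {ε}. So FIRST(H) = {ε, if}.
FIRST(J): from J::=S if we get {if}; from J::=H true we get {if, true}. So FIRST(J) = {if, true}.
FOLLOW(S) includes $ since S is the start symbol.
FOLLOW(S): in J::=S if, S is followed by if with FIRST {if}. Thus FOLLOW(S) = {$, if}.
FOLLOW(H): in J::=H true, H is followed by true with FIRST {true}. Thus FOLLOW(H) = {true}.
FOLLOW(J): in S::=if J, the suffix after J is empty, so FOLLOW(J) ⊇ FOLLOW(S) = {$, if}. Thus FOLLOW(J) = {$, if}.

{$, if}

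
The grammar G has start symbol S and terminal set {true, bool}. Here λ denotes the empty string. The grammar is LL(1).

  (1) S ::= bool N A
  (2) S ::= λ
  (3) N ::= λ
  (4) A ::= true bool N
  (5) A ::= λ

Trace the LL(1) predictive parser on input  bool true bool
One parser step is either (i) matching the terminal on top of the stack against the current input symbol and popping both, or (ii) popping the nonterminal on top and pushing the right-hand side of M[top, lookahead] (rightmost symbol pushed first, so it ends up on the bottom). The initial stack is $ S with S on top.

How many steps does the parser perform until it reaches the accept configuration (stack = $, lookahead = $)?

7

     Stack          Input             Action
  1  $ S            bool true bool $  expand S ::= bool N A
  2  $ A N bool     bool true bool $  match bool
  3  $ A N          true bool $       expand N ::= λ
  4  $ A            true bool $       expand A ::= true bool N
  5  $ N bool true  true bool $       match true
  6  $ N bool       bool $            match bool
  7  $ N            $                 expand N ::= λ
Accept reached after 7 steps.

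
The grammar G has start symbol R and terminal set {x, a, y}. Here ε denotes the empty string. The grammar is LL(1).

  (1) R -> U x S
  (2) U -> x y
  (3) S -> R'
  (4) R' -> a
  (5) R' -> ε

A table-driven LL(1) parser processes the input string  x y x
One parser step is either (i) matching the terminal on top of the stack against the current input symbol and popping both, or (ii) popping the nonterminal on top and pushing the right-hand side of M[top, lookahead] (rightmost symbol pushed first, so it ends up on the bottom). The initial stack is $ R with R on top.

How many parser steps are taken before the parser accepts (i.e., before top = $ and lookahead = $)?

step 1: stack=$ R  input=x y x $  — expand R -> U x S
step 2: stack=$ S x U  input=x y x $  — expand U -> x y
step 3: stack=$ S x y x  input=x y x $  — match x
step 4: stack=$ S x y  input=y x $  — match y
step 5: stack=$ S x  input=x $  — match x
step 6: stack=$ S  input=$  — expand S -> R'
step 7: stack=$ R'  input=$  — expand R' -> ε
Accept reached after 7 steps.

7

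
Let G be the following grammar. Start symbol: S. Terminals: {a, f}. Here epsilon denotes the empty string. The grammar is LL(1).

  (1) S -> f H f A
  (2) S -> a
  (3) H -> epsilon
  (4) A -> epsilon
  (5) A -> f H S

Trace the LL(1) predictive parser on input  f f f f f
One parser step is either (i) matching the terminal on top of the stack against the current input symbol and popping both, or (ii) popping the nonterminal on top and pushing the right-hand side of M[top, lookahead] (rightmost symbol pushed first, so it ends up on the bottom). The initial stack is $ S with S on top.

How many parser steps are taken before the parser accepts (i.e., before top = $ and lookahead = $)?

step 1: stack=$ S  input=f f f f f $  — expand S -> f H f A
step 2: stack=$ A f H f  input=f f f f f $  — match f
step 3: stack=$ A f H  input=f f f f $  — expand H -> epsilon
step 4: stack=$ A f  input=f f f f $  — match f
step 5: stack=$ A  input=f f f $  — expand A -> f H S
step 6: stack=$ S H f  input=f f f $  — match f
step 7: stack=$ S H  input=f f $  — expand H -> epsilon
step 8: stack=$ S  input=f f $  — expand S -> f H f A
step 9: stack=$ A f H f  input=f f $  — match f
step 10: stack=$ A f H  input=f $  — expand H -> epsilon
step 11: stack=$ A f  input=f $  — match f
step 12: stack=$ A  input=$  — expand A -> epsilon
Accept reached after 12 steps.

12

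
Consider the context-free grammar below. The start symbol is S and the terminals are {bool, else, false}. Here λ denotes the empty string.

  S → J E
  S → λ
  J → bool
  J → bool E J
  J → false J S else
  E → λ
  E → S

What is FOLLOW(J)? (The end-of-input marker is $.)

{$, bool, else, false}

FIRST(J): from J→bool we get {bool}; from J→bool E J we get {bool}; from J→false J S else we get {false}. So FIRST(J) = {bool, false}.
FIRST(S): from S→J E we get {bool, false}; from S→λ we get {λ}. So FIRST(S) = {λ, bool, false}.
FIRST(E): from E→λ we get {λ}; from E→S we get {λ, bool, false}. So FIRST(E) = {λ, bool, false}.
FOLLOW(S) includes $ since S is the start symbol.
FOLLOW(S): in J→false J S else, S is followed by else with FIRST {else}; in E→S, the suffix after S is empty, so FOLLOW(S) ⊇ FOLLOW(E) = {$, bool, else, false}. Thus FOLLOW(S) = {$, bool, else, false}.
FOLLOW(J): in S→J E, J is followed by E with FIRST {λ, bool, false}; in S→J E, the suffix after J is nullable, so FOLLOW(J) ⊇ FOLLOW(S) = {$, bool, else, false}; in J→bool E J, the suffix after J is empty (adds nothing new); in J→false J S else, J is followed by S else with FIRST {bool, else, false}. Thus FOLLOW(J) = {$, bool, else, false}.
FOLLOW(E): in S→J E, the suffix after E is empty, so FOLLOW(E) ⊇ FOLLOW(S) = {$, bool, else, false}; in J→bool E J, E is followed by J with FIRST {bool, false}. Thus FOLLOW(E) = {$, bool, else, false}.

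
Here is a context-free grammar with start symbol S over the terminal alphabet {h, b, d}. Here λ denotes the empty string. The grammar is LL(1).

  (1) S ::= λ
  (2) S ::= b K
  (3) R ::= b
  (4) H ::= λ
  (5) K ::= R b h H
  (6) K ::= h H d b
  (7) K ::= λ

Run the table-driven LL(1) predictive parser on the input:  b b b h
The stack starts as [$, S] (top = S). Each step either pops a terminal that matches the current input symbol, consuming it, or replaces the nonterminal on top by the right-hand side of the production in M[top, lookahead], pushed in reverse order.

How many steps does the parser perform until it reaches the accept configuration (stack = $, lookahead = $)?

8

step 1: stack=$ S  input=b b b h $  — expand S ::= b K
step 2: stack=$ K b  input=b b b h $  — match b
step 3: stack=$ K  input=b b h $  — expand K ::= R b h H
step 4: stack=$ H h b R  input=b b h $  — expand R ::= b
step 5: stack=$ H h b b  input=b b h $  — match b
step 6: stack=$ H h b  input=b h $  — match b
step 7: stack=$ H h  input=h $  — match h
step 8: stack=$ H  input=$  — expand H ::= λ
Accept reached after 8 steps.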